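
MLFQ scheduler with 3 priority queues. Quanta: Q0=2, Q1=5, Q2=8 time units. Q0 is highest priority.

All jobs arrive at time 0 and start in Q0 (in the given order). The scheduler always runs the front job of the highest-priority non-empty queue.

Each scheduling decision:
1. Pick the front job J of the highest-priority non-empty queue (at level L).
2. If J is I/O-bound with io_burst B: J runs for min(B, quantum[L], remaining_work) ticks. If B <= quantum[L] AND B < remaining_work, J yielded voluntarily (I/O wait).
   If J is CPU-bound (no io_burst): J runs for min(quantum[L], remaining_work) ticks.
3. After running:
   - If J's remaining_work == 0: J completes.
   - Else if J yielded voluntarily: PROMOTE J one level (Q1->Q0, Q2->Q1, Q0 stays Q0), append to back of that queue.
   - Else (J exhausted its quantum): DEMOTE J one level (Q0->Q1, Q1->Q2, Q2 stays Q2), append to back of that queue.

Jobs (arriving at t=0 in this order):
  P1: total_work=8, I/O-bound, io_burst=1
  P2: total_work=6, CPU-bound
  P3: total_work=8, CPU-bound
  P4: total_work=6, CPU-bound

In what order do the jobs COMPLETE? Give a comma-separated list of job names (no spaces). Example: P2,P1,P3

t=0-1: P1@Q0 runs 1, rem=7, I/O yield, promote→Q0. Q0=[P2,P3,P4,P1] Q1=[] Q2=[]
t=1-3: P2@Q0 runs 2, rem=4, quantum used, demote→Q1. Q0=[P3,P4,P1] Q1=[P2] Q2=[]
t=3-5: P3@Q0 runs 2, rem=6, quantum used, demote→Q1. Q0=[P4,P1] Q1=[P2,P3] Q2=[]
t=5-7: P4@Q0 runs 2, rem=4, quantum used, demote→Q1. Q0=[P1] Q1=[P2,P3,P4] Q2=[]
t=7-8: P1@Q0 runs 1, rem=6, I/O yield, promote→Q0. Q0=[P1] Q1=[P2,P3,P4] Q2=[]
t=8-9: P1@Q0 runs 1, rem=5, I/O yield, promote→Q0. Q0=[P1] Q1=[P2,P3,P4] Q2=[]
t=9-10: P1@Q0 runs 1, rem=4, I/O yield, promote→Q0. Q0=[P1] Q1=[P2,P3,P4] Q2=[]
t=10-11: P1@Q0 runs 1, rem=3, I/O yield, promote→Q0. Q0=[P1] Q1=[P2,P3,P4] Q2=[]
t=11-12: P1@Q0 runs 1, rem=2, I/O yield, promote→Q0. Q0=[P1] Q1=[P2,P3,P4] Q2=[]
t=12-13: P1@Q0 runs 1, rem=1, I/O yield, promote→Q0. Q0=[P1] Q1=[P2,P3,P4] Q2=[]
t=13-14: P1@Q0 runs 1, rem=0, completes. Q0=[] Q1=[P2,P3,P4] Q2=[]
t=14-18: P2@Q1 runs 4, rem=0, completes. Q0=[] Q1=[P3,P4] Q2=[]
t=18-23: P3@Q1 runs 5, rem=1, quantum used, demote→Q2. Q0=[] Q1=[P4] Q2=[P3]
t=23-27: P4@Q1 runs 4, rem=0, completes. Q0=[] Q1=[] Q2=[P3]
t=27-28: P3@Q2 runs 1, rem=0, completes. Q0=[] Q1=[] Q2=[]

Answer: P1,P2,P4,P3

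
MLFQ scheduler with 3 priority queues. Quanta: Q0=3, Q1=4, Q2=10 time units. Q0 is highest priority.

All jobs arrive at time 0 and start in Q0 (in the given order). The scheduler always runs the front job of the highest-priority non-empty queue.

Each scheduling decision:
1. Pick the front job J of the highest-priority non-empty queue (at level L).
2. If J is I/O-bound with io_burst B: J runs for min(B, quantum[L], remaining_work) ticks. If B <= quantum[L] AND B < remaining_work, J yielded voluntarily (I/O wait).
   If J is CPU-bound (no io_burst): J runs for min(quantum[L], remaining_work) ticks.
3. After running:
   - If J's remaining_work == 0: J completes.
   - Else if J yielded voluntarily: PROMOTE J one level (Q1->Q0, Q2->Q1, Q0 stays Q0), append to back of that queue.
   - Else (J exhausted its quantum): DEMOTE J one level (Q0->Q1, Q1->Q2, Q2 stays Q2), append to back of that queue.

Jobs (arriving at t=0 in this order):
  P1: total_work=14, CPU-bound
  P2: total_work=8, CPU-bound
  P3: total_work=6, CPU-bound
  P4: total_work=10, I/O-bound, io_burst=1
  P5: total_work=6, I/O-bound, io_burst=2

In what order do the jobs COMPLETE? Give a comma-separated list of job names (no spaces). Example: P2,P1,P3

Answer: P5,P4,P3,P1,P2

Derivation:
t=0-3: P1@Q0 runs 3, rem=11, quantum used, demote→Q1. Q0=[P2,P3,P4,P5] Q1=[P1] Q2=[]
t=3-6: P2@Q0 runs 3, rem=5, quantum used, demote→Q1. Q0=[P3,P4,P5] Q1=[P1,P2] Q2=[]
t=6-9: P3@Q0 runs 3, rem=3, quantum used, demote→Q1. Q0=[P4,P5] Q1=[P1,P2,P3] Q2=[]
t=9-10: P4@Q0 runs 1, rem=9, I/O yield, promote→Q0. Q0=[P5,P4] Q1=[P1,P2,P3] Q2=[]
t=10-12: P5@Q0 runs 2, rem=4, I/O yield, promote→Q0. Q0=[P4,P5] Q1=[P1,P2,P3] Q2=[]
t=12-13: P4@Q0 runs 1, rem=8, I/O yield, promote→Q0. Q0=[P5,P4] Q1=[P1,P2,P3] Q2=[]
t=13-15: P5@Q0 runs 2, rem=2, I/O yield, promote→Q0. Q0=[P4,P5] Q1=[P1,P2,P3] Q2=[]
t=15-16: P4@Q0 runs 1, rem=7, I/O yield, promote→Q0. Q0=[P5,P4] Q1=[P1,P2,P3] Q2=[]
t=16-18: P5@Q0 runs 2, rem=0, completes. Q0=[P4] Q1=[P1,P2,P3] Q2=[]
t=18-19: P4@Q0 runs 1, rem=6, I/O yield, promote→Q0. Q0=[P4] Q1=[P1,P2,P3] Q2=[]
t=19-20: P4@Q0 runs 1, rem=5, I/O yield, promote→Q0. Q0=[P4] Q1=[P1,P2,P3] Q2=[]
t=20-21: P4@Q0 runs 1, rem=4, I/O yield, promote→Q0. Q0=[P4] Q1=[P1,P2,P3] Q2=[]
t=21-22: P4@Q0 runs 1, rem=3, I/O yield, promote→Q0. Q0=[P4] Q1=[P1,P2,P3] Q2=[]
t=22-23: P4@Q0 runs 1, rem=2, I/O yield, promote→Q0. Q0=[P4] Q1=[P1,P2,P3] Q2=[]
t=23-24: P4@Q0 runs 1, rem=1, I/O yield, promote→Q0. Q0=[P4] Q1=[P1,P2,P3] Q2=[]
t=24-25: P4@Q0 runs 1, rem=0, completes. Q0=[] Q1=[P1,P2,P3] Q2=[]
t=25-29: P1@Q1 runs 4, rem=7, quantum used, demote→Q2. Q0=[] Q1=[P2,P3] Q2=[P1]
t=29-33: P2@Q1 runs 4, rem=1, quantum used, demote→Q2. Q0=[] Q1=[P3] Q2=[P1,P2]
t=33-36: P3@Q1 runs 3, rem=0, completes. Q0=[] Q1=[] Q2=[P1,P2]
t=36-43: P1@Q2 runs 7, rem=0, completes. Q0=[] Q1=[] Q2=[P2]
t=43-44: P2@Q2 runs 1, rem=0, completes. Q0=[] Q1=[] Q2=[]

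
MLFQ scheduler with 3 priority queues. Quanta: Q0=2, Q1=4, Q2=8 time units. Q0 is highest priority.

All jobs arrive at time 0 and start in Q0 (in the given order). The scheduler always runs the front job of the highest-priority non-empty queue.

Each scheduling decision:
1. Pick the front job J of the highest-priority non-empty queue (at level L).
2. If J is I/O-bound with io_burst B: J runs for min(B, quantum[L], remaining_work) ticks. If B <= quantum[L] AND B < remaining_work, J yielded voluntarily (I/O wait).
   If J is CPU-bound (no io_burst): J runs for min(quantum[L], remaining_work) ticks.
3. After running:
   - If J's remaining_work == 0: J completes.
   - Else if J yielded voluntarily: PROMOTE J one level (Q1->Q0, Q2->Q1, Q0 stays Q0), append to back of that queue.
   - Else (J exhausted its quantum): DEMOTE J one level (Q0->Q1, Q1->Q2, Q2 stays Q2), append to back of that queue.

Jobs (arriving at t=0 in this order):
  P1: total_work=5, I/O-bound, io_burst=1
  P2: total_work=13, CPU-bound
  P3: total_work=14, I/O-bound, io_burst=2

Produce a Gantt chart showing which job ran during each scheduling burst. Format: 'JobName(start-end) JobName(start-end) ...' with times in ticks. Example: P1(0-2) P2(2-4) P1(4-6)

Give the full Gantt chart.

t=0-1: P1@Q0 runs 1, rem=4, I/O yield, promote→Q0. Q0=[P2,P3,P1] Q1=[] Q2=[]
t=1-3: P2@Q0 runs 2, rem=11, quantum used, demote→Q1. Q0=[P3,P1] Q1=[P2] Q2=[]
t=3-5: P3@Q0 runs 2, rem=12, I/O yield, promote→Q0. Q0=[P1,P3] Q1=[P2] Q2=[]
t=5-6: P1@Q0 runs 1, rem=3, I/O yield, promote→Q0. Q0=[P3,P1] Q1=[P2] Q2=[]
t=6-8: P3@Q0 runs 2, rem=10, I/O yield, promote→Q0. Q0=[P1,P3] Q1=[P2] Q2=[]
t=8-9: P1@Q0 runs 1, rem=2, I/O yield, promote→Q0. Q0=[P3,P1] Q1=[P2] Q2=[]
t=9-11: P3@Q0 runs 2, rem=8, I/O yield, promote→Q0. Q0=[P1,P3] Q1=[P2] Q2=[]
t=11-12: P1@Q0 runs 1, rem=1, I/O yield, promote→Q0. Q0=[P3,P1] Q1=[P2] Q2=[]
t=12-14: P3@Q0 runs 2, rem=6, I/O yield, promote→Q0. Q0=[P1,P3] Q1=[P2] Q2=[]
t=14-15: P1@Q0 runs 1, rem=0, completes. Q0=[P3] Q1=[P2] Q2=[]
t=15-17: P3@Q0 runs 2, rem=4, I/O yield, promote→Q0. Q0=[P3] Q1=[P2] Q2=[]
t=17-19: P3@Q0 runs 2, rem=2, I/O yield, promote→Q0. Q0=[P3] Q1=[P2] Q2=[]
t=19-21: P3@Q0 runs 2, rem=0, completes. Q0=[] Q1=[P2] Q2=[]
t=21-25: P2@Q1 runs 4, rem=7, quantum used, demote→Q2. Q0=[] Q1=[] Q2=[P2]
t=25-32: P2@Q2 runs 7, rem=0, completes. Q0=[] Q1=[] Q2=[]

Answer: P1(0-1) P2(1-3) P3(3-5) P1(5-6) P3(6-8) P1(8-9) P3(9-11) P1(11-12) P3(12-14) P1(14-15) P3(15-17) P3(17-19) P3(19-21) P2(21-25) P2(25-32)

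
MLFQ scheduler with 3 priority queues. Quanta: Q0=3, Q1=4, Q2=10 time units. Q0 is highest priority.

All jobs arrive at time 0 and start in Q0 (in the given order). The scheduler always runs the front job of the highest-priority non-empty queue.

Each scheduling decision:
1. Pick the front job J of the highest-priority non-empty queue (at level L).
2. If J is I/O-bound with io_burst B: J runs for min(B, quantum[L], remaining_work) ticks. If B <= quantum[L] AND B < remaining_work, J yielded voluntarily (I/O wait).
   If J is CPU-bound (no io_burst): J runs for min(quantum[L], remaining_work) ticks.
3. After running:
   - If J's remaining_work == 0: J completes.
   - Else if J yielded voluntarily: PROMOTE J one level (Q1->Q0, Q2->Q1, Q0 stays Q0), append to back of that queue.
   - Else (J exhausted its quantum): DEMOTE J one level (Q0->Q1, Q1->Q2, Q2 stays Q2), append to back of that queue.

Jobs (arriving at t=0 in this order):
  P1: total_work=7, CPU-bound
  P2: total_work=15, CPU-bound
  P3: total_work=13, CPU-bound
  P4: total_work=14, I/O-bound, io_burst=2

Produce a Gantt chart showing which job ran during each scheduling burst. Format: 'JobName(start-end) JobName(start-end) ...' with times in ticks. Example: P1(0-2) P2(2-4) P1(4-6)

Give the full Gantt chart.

t=0-3: P1@Q0 runs 3, rem=4, quantum used, demote→Q1. Q0=[P2,P3,P4] Q1=[P1] Q2=[]
t=3-6: P2@Q0 runs 3, rem=12, quantum used, demote→Q1. Q0=[P3,P4] Q1=[P1,P2] Q2=[]
t=6-9: P3@Q0 runs 3, rem=10, quantum used, demote→Q1. Q0=[P4] Q1=[P1,P2,P3] Q2=[]
t=9-11: P4@Q0 runs 2, rem=12, I/O yield, promote→Q0. Q0=[P4] Q1=[P1,P2,P3] Q2=[]
t=11-13: P4@Q0 runs 2, rem=10, I/O yield, promote→Q0. Q0=[P4] Q1=[P1,P2,P3] Q2=[]
t=13-15: P4@Q0 runs 2, rem=8, I/O yield, promote→Q0. Q0=[P4] Q1=[P1,P2,P3] Q2=[]
t=15-17: P4@Q0 runs 2, rem=6, I/O yield, promote→Q0. Q0=[P4] Q1=[P1,P2,P3] Q2=[]
t=17-19: P4@Q0 runs 2, rem=4, I/O yield, promote→Q0. Q0=[P4] Q1=[P1,P2,P3] Q2=[]
t=19-21: P4@Q0 runs 2, rem=2, I/O yield, promote→Q0. Q0=[P4] Q1=[P1,P2,P3] Q2=[]
t=21-23: P4@Q0 runs 2, rem=0, completes. Q0=[] Q1=[P1,P2,P3] Q2=[]
t=23-27: P1@Q1 runs 4, rem=0, completes. Q0=[] Q1=[P2,P3] Q2=[]
t=27-31: P2@Q1 runs 4, rem=8, quantum used, demote→Q2. Q0=[] Q1=[P3] Q2=[P2]
t=31-35: P3@Q1 runs 4, rem=6, quantum used, demote→Q2. Q0=[] Q1=[] Q2=[P2,P3]
t=35-43: P2@Q2 runs 8, rem=0, completes. Q0=[] Q1=[] Q2=[P3]
t=43-49: P3@Q2 runs 6, rem=0, completes. Q0=[] Q1=[] Q2=[]

Answer: P1(0-3) P2(3-6) P3(6-9) P4(9-11) P4(11-13) P4(13-15) P4(15-17) P4(17-19) P4(19-21) P4(21-23) P1(23-27) P2(27-31) P3(31-35) P2(35-43) P3(43-49)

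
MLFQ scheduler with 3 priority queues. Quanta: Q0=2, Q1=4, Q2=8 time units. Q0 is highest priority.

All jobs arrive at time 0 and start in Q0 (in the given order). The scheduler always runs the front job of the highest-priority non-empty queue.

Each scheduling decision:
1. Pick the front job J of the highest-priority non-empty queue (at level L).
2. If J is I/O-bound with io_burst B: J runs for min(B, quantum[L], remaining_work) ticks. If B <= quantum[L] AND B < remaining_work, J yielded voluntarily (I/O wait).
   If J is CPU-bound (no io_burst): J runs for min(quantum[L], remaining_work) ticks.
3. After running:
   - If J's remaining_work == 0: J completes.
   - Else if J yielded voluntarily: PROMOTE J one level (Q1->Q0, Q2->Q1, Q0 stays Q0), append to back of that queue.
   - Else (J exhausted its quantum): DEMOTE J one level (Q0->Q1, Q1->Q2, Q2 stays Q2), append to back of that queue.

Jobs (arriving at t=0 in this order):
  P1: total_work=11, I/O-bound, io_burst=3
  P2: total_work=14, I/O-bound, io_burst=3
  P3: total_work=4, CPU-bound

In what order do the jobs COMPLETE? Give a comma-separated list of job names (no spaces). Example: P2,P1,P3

Answer: P3,P1,P2

Derivation:
t=0-2: P1@Q0 runs 2, rem=9, quantum used, demote→Q1. Q0=[P2,P3] Q1=[P1] Q2=[]
t=2-4: P2@Q0 runs 2, rem=12, quantum used, demote→Q1. Q0=[P3] Q1=[P1,P2] Q2=[]
t=4-6: P3@Q0 runs 2, rem=2, quantum used, demote→Q1. Q0=[] Q1=[P1,P2,P3] Q2=[]
t=6-9: P1@Q1 runs 3, rem=6, I/O yield, promote→Q0. Q0=[P1] Q1=[P2,P3] Q2=[]
t=9-11: P1@Q0 runs 2, rem=4, quantum used, demote→Q1. Q0=[] Q1=[P2,P3,P1] Q2=[]
t=11-14: P2@Q1 runs 3, rem=9, I/O yield, promote→Q0. Q0=[P2] Q1=[P3,P1] Q2=[]
t=14-16: P2@Q0 runs 2, rem=7, quantum used, demote→Q1. Q0=[] Q1=[P3,P1,P2] Q2=[]
t=16-18: P3@Q1 runs 2, rem=0, completes. Q0=[] Q1=[P1,P2] Q2=[]
t=18-21: P1@Q1 runs 3, rem=1, I/O yield, promote→Q0. Q0=[P1] Q1=[P2] Q2=[]
t=21-22: P1@Q0 runs 1, rem=0, completes. Q0=[] Q1=[P2] Q2=[]
t=22-25: P2@Q1 runs 3, rem=4, I/O yield, promote→Q0. Q0=[P2] Q1=[] Q2=[]
t=25-27: P2@Q0 runs 2, rem=2, quantum used, demote→Q1. Q0=[] Q1=[P2] Q2=[]
t=27-29: P2@Q1 runs 2, rem=0, completes. Q0=[] Q1=[] Q2=[]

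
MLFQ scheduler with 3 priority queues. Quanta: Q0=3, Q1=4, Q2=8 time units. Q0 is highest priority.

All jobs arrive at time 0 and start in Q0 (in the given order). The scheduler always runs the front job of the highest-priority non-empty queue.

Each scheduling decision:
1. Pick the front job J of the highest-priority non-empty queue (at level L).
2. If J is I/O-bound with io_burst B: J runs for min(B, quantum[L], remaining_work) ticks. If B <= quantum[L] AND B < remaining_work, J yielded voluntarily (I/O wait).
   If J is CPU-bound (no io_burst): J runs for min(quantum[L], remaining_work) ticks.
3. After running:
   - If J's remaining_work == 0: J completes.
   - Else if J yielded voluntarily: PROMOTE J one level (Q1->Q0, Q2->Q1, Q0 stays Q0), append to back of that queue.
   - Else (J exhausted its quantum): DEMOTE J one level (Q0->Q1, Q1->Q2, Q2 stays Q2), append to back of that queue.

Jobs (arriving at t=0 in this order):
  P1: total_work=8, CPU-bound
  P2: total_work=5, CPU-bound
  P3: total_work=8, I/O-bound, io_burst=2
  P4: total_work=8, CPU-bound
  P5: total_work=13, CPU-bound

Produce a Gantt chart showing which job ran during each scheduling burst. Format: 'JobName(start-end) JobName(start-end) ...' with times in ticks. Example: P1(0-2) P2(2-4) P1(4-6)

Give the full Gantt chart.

Answer: P1(0-3) P2(3-6) P3(6-8) P4(8-11) P5(11-14) P3(14-16) P3(16-18) P3(18-20) P1(20-24) P2(24-26) P4(26-30) P5(30-34) P1(34-35) P4(35-36) P5(36-42)

Derivation:
t=0-3: P1@Q0 runs 3, rem=5, quantum used, demote→Q1. Q0=[P2,P3,P4,P5] Q1=[P1] Q2=[]
t=3-6: P2@Q0 runs 3, rem=2, quantum used, demote→Q1. Q0=[P3,P4,P5] Q1=[P1,P2] Q2=[]
t=6-8: P3@Q0 runs 2, rem=6, I/O yield, promote→Q0. Q0=[P4,P5,P3] Q1=[P1,P2] Q2=[]
t=8-11: P4@Q0 runs 3, rem=5, quantum used, demote→Q1. Q0=[P5,P3] Q1=[P1,P2,P4] Q2=[]
t=11-14: P5@Q0 runs 3, rem=10, quantum used, demote→Q1. Q0=[P3] Q1=[P1,P2,P4,P5] Q2=[]
t=14-16: P3@Q0 runs 2, rem=4, I/O yield, promote→Q0. Q0=[P3] Q1=[P1,P2,P4,P5] Q2=[]
t=16-18: P3@Q0 runs 2, rem=2, I/O yield, promote→Q0. Q0=[P3] Q1=[P1,P2,P4,P5] Q2=[]
t=18-20: P3@Q0 runs 2, rem=0, completes. Q0=[] Q1=[P1,P2,P4,P5] Q2=[]
t=20-24: P1@Q1 runs 4, rem=1, quantum used, demote→Q2. Q0=[] Q1=[P2,P4,P5] Q2=[P1]
t=24-26: P2@Q1 runs 2, rem=0, completes. Q0=[] Q1=[P4,P5] Q2=[P1]
t=26-30: P4@Q1 runs 4, rem=1, quantum used, demote→Q2. Q0=[] Q1=[P5] Q2=[P1,P4]
t=30-34: P5@Q1 runs 4, rem=6, quantum used, demote→Q2. Q0=[] Q1=[] Q2=[P1,P4,P5]
t=34-35: P1@Q2 runs 1, rem=0, completes. Q0=[] Q1=[] Q2=[P4,P5]
t=35-36: P4@Q2 runs 1, rem=0, completes. Q0=[] Q1=[] Q2=[P5]
t=36-42: P5@Q2 runs 6, rem=0, completes. Q0=[] Q1=[] Q2=[]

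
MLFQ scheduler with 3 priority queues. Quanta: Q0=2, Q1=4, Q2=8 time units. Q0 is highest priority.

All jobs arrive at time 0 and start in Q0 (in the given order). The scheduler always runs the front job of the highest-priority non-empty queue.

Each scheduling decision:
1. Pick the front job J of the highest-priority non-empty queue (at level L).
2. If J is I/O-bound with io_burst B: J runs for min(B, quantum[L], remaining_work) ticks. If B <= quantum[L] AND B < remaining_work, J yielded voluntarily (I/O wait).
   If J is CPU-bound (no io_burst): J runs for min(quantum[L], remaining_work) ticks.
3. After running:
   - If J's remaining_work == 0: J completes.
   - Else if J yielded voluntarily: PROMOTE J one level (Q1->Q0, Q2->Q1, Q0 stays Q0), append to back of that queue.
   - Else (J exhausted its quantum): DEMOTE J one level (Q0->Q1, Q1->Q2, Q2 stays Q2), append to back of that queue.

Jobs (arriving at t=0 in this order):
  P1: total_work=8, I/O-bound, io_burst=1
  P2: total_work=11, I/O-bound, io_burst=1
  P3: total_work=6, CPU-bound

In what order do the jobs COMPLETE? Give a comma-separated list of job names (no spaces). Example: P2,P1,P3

t=0-1: P1@Q0 runs 1, rem=7, I/O yield, promote→Q0. Q0=[P2,P3,P1] Q1=[] Q2=[]
t=1-2: P2@Q0 runs 1, rem=10, I/O yield, promote→Q0. Q0=[P3,P1,P2] Q1=[] Q2=[]
t=2-4: P3@Q0 runs 2, rem=4, quantum used, demote→Q1. Q0=[P1,P2] Q1=[P3] Q2=[]
t=4-5: P1@Q0 runs 1, rem=6, I/O yield, promote→Q0. Q0=[P2,P1] Q1=[P3] Q2=[]
t=5-6: P2@Q0 runs 1, rem=9, I/O yield, promote→Q0. Q0=[P1,P2] Q1=[P3] Q2=[]
t=6-7: P1@Q0 runs 1, rem=5, I/O yield, promote→Q0. Q0=[P2,P1] Q1=[P3] Q2=[]
t=7-8: P2@Q0 runs 1, rem=8, I/O yield, promote→Q0. Q0=[P1,P2] Q1=[P3] Q2=[]
t=8-9: P1@Q0 runs 1, rem=4, I/O yield, promote→Q0. Q0=[P2,P1] Q1=[P3] Q2=[]
t=9-10: P2@Q0 runs 1, rem=7, I/O yield, promote→Q0. Q0=[P1,P2] Q1=[P3] Q2=[]
t=10-11: P1@Q0 runs 1, rem=3, I/O yield, promote→Q0. Q0=[P2,P1] Q1=[P3] Q2=[]
t=11-12: P2@Q0 runs 1, rem=6, I/O yield, promote→Q0. Q0=[P1,P2] Q1=[P3] Q2=[]
t=12-13: P1@Q0 runs 1, rem=2, I/O yield, promote→Q0. Q0=[P2,P1] Q1=[P3] Q2=[]
t=13-14: P2@Q0 runs 1, rem=5, I/O yield, promote→Q0. Q0=[P1,P2] Q1=[P3] Q2=[]
t=14-15: P1@Q0 runs 1, rem=1, I/O yield, promote→Q0. Q0=[P2,P1] Q1=[P3] Q2=[]
t=15-16: P2@Q0 runs 1, rem=4, I/O yield, promote→Q0. Q0=[P1,P2] Q1=[P3] Q2=[]
t=16-17: P1@Q0 runs 1, rem=0, completes. Q0=[P2] Q1=[P3] Q2=[]
t=17-18: P2@Q0 runs 1, rem=3, I/O yield, promote→Q0. Q0=[P2] Q1=[P3] Q2=[]
t=18-19: P2@Q0 runs 1, rem=2, I/O yield, promote→Q0. Q0=[P2] Q1=[P3] Q2=[]
t=19-20: P2@Q0 runs 1, rem=1, I/O yield, promote→Q0. Q0=[P2] Q1=[P3] Q2=[]
t=20-21: P2@Q0 runs 1, rem=0, completes. Q0=[] Q1=[P3] Q2=[]
t=21-25: P3@Q1 runs 4, rem=0, completes. Q0=[] Q1=[] Q2=[]

Answer: P1,P2,P3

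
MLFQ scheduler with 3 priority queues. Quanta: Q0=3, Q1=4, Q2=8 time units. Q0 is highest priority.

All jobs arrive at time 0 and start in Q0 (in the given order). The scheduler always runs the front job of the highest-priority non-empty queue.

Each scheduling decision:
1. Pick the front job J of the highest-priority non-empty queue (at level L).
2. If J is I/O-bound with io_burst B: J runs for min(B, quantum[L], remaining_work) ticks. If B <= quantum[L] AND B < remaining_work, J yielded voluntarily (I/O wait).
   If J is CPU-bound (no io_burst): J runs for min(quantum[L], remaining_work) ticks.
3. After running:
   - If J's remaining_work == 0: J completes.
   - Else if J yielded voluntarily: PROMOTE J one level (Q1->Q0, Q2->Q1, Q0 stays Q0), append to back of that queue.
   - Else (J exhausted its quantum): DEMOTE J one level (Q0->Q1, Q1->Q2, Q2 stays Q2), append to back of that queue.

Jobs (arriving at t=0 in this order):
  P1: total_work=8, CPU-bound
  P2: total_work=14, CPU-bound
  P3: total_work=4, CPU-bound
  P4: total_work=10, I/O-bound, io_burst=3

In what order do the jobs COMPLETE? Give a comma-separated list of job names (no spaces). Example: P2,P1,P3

Answer: P4,P3,P1,P2

Derivation:
t=0-3: P1@Q0 runs 3, rem=5, quantum used, demote→Q1. Q0=[P2,P3,P4] Q1=[P1] Q2=[]
t=3-6: P2@Q0 runs 3, rem=11, quantum used, demote→Q1. Q0=[P3,P4] Q1=[P1,P2] Q2=[]
t=6-9: P3@Q0 runs 3, rem=1, quantum used, demote→Q1. Q0=[P4] Q1=[P1,P2,P3] Q2=[]
t=9-12: P4@Q0 runs 3, rem=7, I/O yield, promote→Q0. Q0=[P4] Q1=[P1,P2,P3] Q2=[]
t=12-15: P4@Q0 runs 3, rem=4, I/O yield, promote→Q0. Q0=[P4] Q1=[P1,P2,P3] Q2=[]
t=15-18: P4@Q0 runs 3, rem=1, I/O yield, promote→Q0. Q0=[P4] Q1=[P1,P2,P3] Q2=[]
t=18-19: P4@Q0 runs 1, rem=0, completes. Q0=[] Q1=[P1,P2,P3] Q2=[]
t=19-23: P1@Q1 runs 4, rem=1, quantum used, demote→Q2. Q0=[] Q1=[P2,P3] Q2=[P1]
t=23-27: P2@Q1 runs 4, rem=7, quantum used, demote→Q2. Q0=[] Q1=[P3] Q2=[P1,P2]
t=27-28: P3@Q1 runs 1, rem=0, completes. Q0=[] Q1=[] Q2=[P1,P2]
t=28-29: P1@Q2 runs 1, rem=0, completes. Q0=[] Q1=[] Q2=[P2]
t=29-36: P2@Q2 runs 7, rem=0, completes. Q0=[] Q1=[] Q2=[]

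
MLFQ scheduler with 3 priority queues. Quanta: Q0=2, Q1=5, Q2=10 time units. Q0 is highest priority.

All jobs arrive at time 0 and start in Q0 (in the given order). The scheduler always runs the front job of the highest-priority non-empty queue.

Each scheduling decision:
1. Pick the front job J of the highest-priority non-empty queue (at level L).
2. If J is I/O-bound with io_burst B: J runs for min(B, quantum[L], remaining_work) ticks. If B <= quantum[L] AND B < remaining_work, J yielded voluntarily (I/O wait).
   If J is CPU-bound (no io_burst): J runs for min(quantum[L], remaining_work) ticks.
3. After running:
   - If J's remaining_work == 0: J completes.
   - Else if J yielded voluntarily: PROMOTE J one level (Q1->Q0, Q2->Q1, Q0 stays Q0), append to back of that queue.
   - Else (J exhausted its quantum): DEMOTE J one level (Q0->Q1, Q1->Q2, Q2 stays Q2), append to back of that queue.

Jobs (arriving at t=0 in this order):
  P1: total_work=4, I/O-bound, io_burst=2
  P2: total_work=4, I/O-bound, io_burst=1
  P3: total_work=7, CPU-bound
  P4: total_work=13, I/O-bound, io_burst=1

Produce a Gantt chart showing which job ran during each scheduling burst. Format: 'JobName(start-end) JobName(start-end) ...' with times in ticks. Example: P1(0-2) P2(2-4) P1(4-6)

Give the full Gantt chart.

t=0-2: P1@Q0 runs 2, rem=2, I/O yield, promote→Q0. Q0=[P2,P3,P4,P1] Q1=[] Q2=[]
t=2-3: P2@Q0 runs 1, rem=3, I/O yield, promote→Q0. Q0=[P3,P4,P1,P2] Q1=[] Q2=[]
t=3-5: P3@Q0 runs 2, rem=5, quantum used, demote→Q1. Q0=[P4,P1,P2] Q1=[P3] Q2=[]
t=5-6: P4@Q0 runs 1, rem=12, I/O yield, promote→Q0. Q0=[P1,P2,P4] Q1=[P3] Q2=[]
t=6-8: P1@Q0 runs 2, rem=0, completes. Q0=[P2,P4] Q1=[P3] Q2=[]
t=8-9: P2@Q0 runs 1, rem=2, I/O yield, promote→Q0. Q0=[P4,P2] Q1=[P3] Q2=[]
t=9-10: P4@Q0 runs 1, rem=11, I/O yield, promote→Q0. Q0=[P2,P4] Q1=[P3] Q2=[]
t=10-11: P2@Q0 runs 1, rem=1, I/O yield, promote→Q0. Q0=[P4,P2] Q1=[P3] Q2=[]
t=11-12: P4@Q0 runs 1, rem=10, I/O yield, promote→Q0. Q0=[P2,P4] Q1=[P3] Q2=[]
t=12-13: P2@Q0 runs 1, rem=0, completes. Q0=[P4] Q1=[P3] Q2=[]
t=13-14: P4@Q0 runs 1, rem=9, I/O yield, promote→Q0. Q0=[P4] Q1=[P3] Q2=[]
t=14-15: P4@Q0 runs 1, rem=8, I/O yield, promote→Q0. Q0=[P4] Q1=[P3] Q2=[]
t=15-16: P4@Q0 runs 1, rem=7, I/O yield, promote→Q0. Q0=[P4] Q1=[P3] Q2=[]
t=16-17: P4@Q0 runs 1, rem=6, I/O yield, promote→Q0. Q0=[P4] Q1=[P3] Q2=[]
t=17-18: P4@Q0 runs 1, rem=5, I/O yield, promote→Q0. Q0=[P4] Q1=[P3] Q2=[]
t=18-19: P4@Q0 runs 1, rem=4, I/O yield, promote→Q0. Q0=[P4] Q1=[P3] Q2=[]
t=19-20: P4@Q0 runs 1, rem=3, I/O yield, promote→Q0. Q0=[P4] Q1=[P3] Q2=[]
t=20-21: P4@Q0 runs 1, rem=2, I/O yield, promote→Q0. Q0=[P4] Q1=[P3] Q2=[]
t=21-22: P4@Q0 runs 1, rem=1, I/O yield, promote→Q0. Q0=[P4] Q1=[P3] Q2=[]
t=22-23: P4@Q0 runs 1, rem=0, completes. Q0=[] Q1=[P3] Q2=[]
t=23-28: P3@Q1 runs 5, rem=0, completes. Q0=[] Q1=[] Q2=[]

Answer: P1(0-2) P2(2-3) P3(3-5) P4(5-6) P1(6-8) P2(8-9) P4(9-10) P2(10-11) P4(11-12) P2(12-13) P4(13-14) P4(14-15) P4(15-16) P4(16-17) P4(17-18) P4(18-19) P4(19-20) P4(20-21) P4(21-22) P4(22-23) P3(23-28)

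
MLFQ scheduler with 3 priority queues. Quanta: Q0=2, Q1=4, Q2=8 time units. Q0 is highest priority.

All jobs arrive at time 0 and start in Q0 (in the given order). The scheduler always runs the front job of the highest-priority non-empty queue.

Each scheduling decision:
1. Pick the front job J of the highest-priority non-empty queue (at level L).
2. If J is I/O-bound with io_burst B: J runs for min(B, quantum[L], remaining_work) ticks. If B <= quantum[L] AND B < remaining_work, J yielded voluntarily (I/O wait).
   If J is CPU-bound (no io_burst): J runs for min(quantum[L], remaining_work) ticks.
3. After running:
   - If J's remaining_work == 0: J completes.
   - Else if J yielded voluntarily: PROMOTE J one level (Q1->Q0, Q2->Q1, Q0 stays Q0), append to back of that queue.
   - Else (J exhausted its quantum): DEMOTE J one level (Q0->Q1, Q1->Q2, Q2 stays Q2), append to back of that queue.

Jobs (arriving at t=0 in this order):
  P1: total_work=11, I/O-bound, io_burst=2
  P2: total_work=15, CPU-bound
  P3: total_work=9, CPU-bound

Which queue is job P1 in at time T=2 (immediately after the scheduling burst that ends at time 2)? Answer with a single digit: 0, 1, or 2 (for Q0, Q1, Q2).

Answer: 0

Derivation:
t=0-2: P1@Q0 runs 2, rem=9, I/O yield, promote→Q0. Q0=[P2,P3,P1] Q1=[] Q2=[]
t=2-4: P2@Q0 runs 2, rem=13, quantum used, demote→Q1. Q0=[P3,P1] Q1=[P2] Q2=[]
t=4-6: P3@Q0 runs 2, rem=7, quantum used, demote→Q1. Q0=[P1] Q1=[P2,P3] Q2=[]
t=6-8: P1@Q0 runs 2, rem=7, I/O yield, promote→Q0. Q0=[P1] Q1=[P2,P3] Q2=[]
t=8-10: P1@Q0 runs 2, rem=5, I/O yield, promote→Q0. Q0=[P1] Q1=[P2,P3] Q2=[]
t=10-12: P1@Q0 runs 2, rem=3, I/O yield, promote→Q0. Q0=[P1] Q1=[P2,P3] Q2=[]
t=12-14: P1@Q0 runs 2, rem=1, I/O yield, promote→Q0. Q0=[P1] Q1=[P2,P3] Q2=[]
t=14-15: P1@Q0 runs 1, rem=0, completes. Q0=[] Q1=[P2,P3] Q2=[]
t=15-19: P2@Q1 runs 4, rem=9, quantum used, demote→Q2. Q0=[] Q1=[P3] Q2=[P2]
t=19-23: P3@Q1 runs 4, rem=3, quantum used, demote→Q2. Q0=[] Q1=[] Q2=[P2,P3]
t=23-31: P2@Q2 runs 8, rem=1, quantum used, demote→Q2. Q0=[] Q1=[] Q2=[P3,P2]
t=31-34: P3@Q2 runs 3, rem=0, completes. Q0=[] Q1=[] Q2=[P2]
t=34-35: P2@Q2 runs 1, rem=0, completes. Q0=[] Q1=[] Q2=[]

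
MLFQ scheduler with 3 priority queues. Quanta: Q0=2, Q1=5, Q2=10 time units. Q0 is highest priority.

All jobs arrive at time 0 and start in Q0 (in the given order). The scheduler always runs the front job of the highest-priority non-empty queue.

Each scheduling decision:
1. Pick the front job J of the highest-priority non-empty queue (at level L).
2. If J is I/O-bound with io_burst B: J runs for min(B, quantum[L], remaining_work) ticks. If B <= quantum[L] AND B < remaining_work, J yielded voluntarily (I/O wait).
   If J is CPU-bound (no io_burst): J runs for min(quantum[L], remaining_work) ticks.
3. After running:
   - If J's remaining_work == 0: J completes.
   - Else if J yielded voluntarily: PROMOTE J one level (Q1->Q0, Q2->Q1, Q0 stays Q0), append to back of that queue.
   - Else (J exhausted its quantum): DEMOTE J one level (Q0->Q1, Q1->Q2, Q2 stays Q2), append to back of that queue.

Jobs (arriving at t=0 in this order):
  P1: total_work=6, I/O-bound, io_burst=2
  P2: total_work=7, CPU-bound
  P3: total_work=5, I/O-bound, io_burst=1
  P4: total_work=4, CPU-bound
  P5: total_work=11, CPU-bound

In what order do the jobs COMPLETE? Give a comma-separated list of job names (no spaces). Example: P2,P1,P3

t=0-2: P1@Q0 runs 2, rem=4, I/O yield, promote→Q0. Q0=[P2,P3,P4,P5,P1] Q1=[] Q2=[]
t=2-4: P2@Q0 runs 2, rem=5, quantum used, demote→Q1. Q0=[P3,P4,P5,P1] Q1=[P2] Q2=[]
t=4-5: P3@Q0 runs 1, rem=4, I/O yield, promote→Q0. Q0=[P4,P5,P1,P3] Q1=[P2] Q2=[]
t=5-7: P4@Q0 runs 2, rem=2, quantum used, demote→Q1. Q0=[P5,P1,P3] Q1=[P2,P4] Q2=[]
t=7-9: P5@Q0 runs 2, rem=9, quantum used, demote→Q1. Q0=[P1,P3] Q1=[P2,P4,P5] Q2=[]
t=9-11: P1@Q0 runs 2, rem=2, I/O yield, promote→Q0. Q0=[P3,P1] Q1=[P2,P4,P5] Q2=[]
t=11-12: P3@Q0 runs 1, rem=3, I/O yield, promote→Q0. Q0=[P1,P3] Q1=[P2,P4,P5] Q2=[]
t=12-14: P1@Q0 runs 2, rem=0, completes. Q0=[P3] Q1=[P2,P4,P5] Q2=[]
t=14-15: P3@Q0 runs 1, rem=2, I/O yield, promote→Q0. Q0=[P3] Q1=[P2,P4,P5] Q2=[]
t=15-16: P3@Q0 runs 1, rem=1, I/O yield, promote→Q0. Q0=[P3] Q1=[P2,P4,P5] Q2=[]
t=16-17: P3@Q0 runs 1, rem=0, completes. Q0=[] Q1=[P2,P4,P5] Q2=[]
t=17-22: P2@Q1 runs 5, rem=0, completes. Q0=[] Q1=[P4,P5] Q2=[]
t=22-24: P4@Q1 runs 2, rem=0, completes. Q0=[] Q1=[P5] Q2=[]
t=24-29: P5@Q1 runs 5, rem=4, quantum used, demote→Q2. Q0=[] Q1=[] Q2=[P5]
t=29-33: P5@Q2 runs 4, rem=0, completes. Q0=[] Q1=[] Q2=[]

Answer: P1,P3,P2,P4,P5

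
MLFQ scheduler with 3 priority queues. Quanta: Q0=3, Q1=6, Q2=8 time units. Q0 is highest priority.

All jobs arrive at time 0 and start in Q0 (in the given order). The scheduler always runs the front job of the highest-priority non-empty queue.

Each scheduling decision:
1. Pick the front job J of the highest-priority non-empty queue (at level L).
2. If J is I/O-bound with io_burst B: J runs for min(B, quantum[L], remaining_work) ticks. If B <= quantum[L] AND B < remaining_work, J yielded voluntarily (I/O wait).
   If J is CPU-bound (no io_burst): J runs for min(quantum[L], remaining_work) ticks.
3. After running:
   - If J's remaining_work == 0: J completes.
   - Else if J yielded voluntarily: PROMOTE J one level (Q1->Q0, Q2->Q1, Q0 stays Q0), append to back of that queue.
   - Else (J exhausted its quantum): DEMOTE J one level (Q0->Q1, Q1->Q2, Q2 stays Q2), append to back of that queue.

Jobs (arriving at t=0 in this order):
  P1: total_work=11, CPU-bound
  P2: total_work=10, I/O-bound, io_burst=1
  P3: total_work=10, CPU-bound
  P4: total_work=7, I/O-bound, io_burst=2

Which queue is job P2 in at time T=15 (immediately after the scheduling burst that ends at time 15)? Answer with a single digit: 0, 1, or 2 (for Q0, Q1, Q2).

t=0-3: P1@Q0 runs 3, rem=8, quantum used, demote→Q1. Q0=[P2,P3,P4] Q1=[P1] Q2=[]
t=3-4: P2@Q0 runs 1, rem=9, I/O yield, promote→Q0. Q0=[P3,P4,P2] Q1=[P1] Q2=[]
t=4-7: P3@Q0 runs 3, rem=7, quantum used, demote→Q1. Q0=[P4,P2] Q1=[P1,P3] Q2=[]
t=7-9: P4@Q0 runs 2, rem=5, I/O yield, promote→Q0. Q0=[P2,P4] Q1=[P1,P3] Q2=[]
t=9-10: P2@Q0 runs 1, rem=8, I/O yield, promote→Q0. Q0=[P4,P2] Q1=[P1,P3] Q2=[]
t=10-12: P4@Q0 runs 2, rem=3, I/O yield, promote→Q0. Q0=[P2,P4] Q1=[P1,P3] Q2=[]
t=12-13: P2@Q0 runs 1, rem=7, I/O yield, promote→Q0. Q0=[P4,P2] Q1=[P1,P3] Q2=[]
t=13-15: P4@Q0 runs 2, rem=1, I/O yield, promote→Q0. Q0=[P2,P4] Q1=[P1,P3] Q2=[]
t=15-16: P2@Q0 runs 1, rem=6, I/O yield, promote→Q0. Q0=[P4,P2] Q1=[P1,P3] Q2=[]
t=16-17: P4@Q0 runs 1, rem=0, completes. Q0=[P2] Q1=[P1,P3] Q2=[]
t=17-18: P2@Q0 runs 1, rem=5, I/O yield, promote→Q0. Q0=[P2] Q1=[P1,P3] Q2=[]
t=18-19: P2@Q0 runs 1, rem=4, I/O yield, promote→Q0. Q0=[P2] Q1=[P1,P3] Q2=[]
t=19-20: P2@Q0 runs 1, rem=3, I/O yield, promote→Q0. Q0=[P2] Q1=[P1,P3] Q2=[]
t=20-21: P2@Q0 runs 1, rem=2, I/O yield, promote→Q0. Q0=[P2] Q1=[P1,P3] Q2=[]
t=21-22: P2@Q0 runs 1, rem=1, I/O yield, promote→Q0. Q0=[P2] Q1=[P1,P3] Q2=[]
t=22-23: P2@Q0 runs 1, rem=0, completes. Q0=[] Q1=[P1,P3] Q2=[]
t=23-29: P1@Q1 runs 6, rem=2, quantum used, demote→Q2. Q0=[] Q1=[P3] Q2=[P1]
t=29-35: P3@Q1 runs 6, rem=1, quantum used, demote→Q2. Q0=[] Q1=[] Q2=[P1,P3]
t=35-37: P1@Q2 runs 2, rem=0, completes. Q0=[] Q1=[] Q2=[P3]
t=37-38: P3@Q2 runs 1, rem=0, completes. Q0=[] Q1=[] Q2=[]

Answer: 0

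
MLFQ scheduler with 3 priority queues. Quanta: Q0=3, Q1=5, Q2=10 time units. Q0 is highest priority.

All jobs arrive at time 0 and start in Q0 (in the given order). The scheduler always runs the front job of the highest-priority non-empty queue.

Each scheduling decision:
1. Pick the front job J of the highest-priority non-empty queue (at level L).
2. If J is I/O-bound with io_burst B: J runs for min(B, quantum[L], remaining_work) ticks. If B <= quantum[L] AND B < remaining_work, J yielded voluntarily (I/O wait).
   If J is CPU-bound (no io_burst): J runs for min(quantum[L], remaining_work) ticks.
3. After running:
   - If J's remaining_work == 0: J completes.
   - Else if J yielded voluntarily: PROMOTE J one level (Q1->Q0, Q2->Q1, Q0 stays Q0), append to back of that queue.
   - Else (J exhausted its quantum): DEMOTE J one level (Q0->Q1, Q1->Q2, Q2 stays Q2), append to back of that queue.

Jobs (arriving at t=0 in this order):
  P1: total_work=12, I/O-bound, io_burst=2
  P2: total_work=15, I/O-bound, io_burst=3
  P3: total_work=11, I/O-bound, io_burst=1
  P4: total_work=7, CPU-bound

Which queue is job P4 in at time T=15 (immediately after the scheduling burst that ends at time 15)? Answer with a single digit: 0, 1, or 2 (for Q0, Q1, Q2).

Answer: 1

Derivation:
t=0-2: P1@Q0 runs 2, rem=10, I/O yield, promote→Q0. Q0=[P2,P3,P4,P1] Q1=[] Q2=[]
t=2-5: P2@Q0 runs 3, rem=12, I/O yield, promote→Q0. Q0=[P3,P4,P1,P2] Q1=[] Q2=[]
t=5-6: P3@Q0 runs 1, rem=10, I/O yield, promote→Q0. Q0=[P4,P1,P2,P3] Q1=[] Q2=[]
t=6-9: P4@Q0 runs 3, rem=4, quantum used, demote→Q1. Q0=[P1,P2,P3] Q1=[P4] Q2=[]
t=9-11: P1@Q0 runs 2, rem=8, I/O yield, promote→Q0. Q0=[P2,P3,P1] Q1=[P4] Q2=[]
t=11-14: P2@Q0 runs 3, rem=9, I/O yield, promote→Q0. Q0=[P3,P1,P2] Q1=[P4] Q2=[]
t=14-15: P3@Q0 runs 1, rem=9, I/O yield, promote→Q0. Q0=[P1,P2,P3] Q1=[P4] Q2=[]
t=15-17: P1@Q0 runs 2, rem=6, I/O yield, promote→Q0. Q0=[P2,P3,P1] Q1=[P4] Q2=[]
t=17-20: P2@Q0 runs 3, rem=6, I/O yield, promote→Q0. Q0=[P3,P1,P2] Q1=[P4] Q2=[]
t=20-21: P3@Q0 runs 1, rem=8, I/O yield, promote→Q0. Q0=[P1,P2,P3] Q1=[P4] Q2=[]
t=21-23: P1@Q0 runs 2, rem=4, I/O yield, promote→Q0. Q0=[P2,P3,P1] Q1=[P4] Q2=[]
t=23-26: P2@Q0 runs 3, rem=3, I/O yield, promote→Q0. Q0=[P3,P1,P2] Q1=[P4] Q2=[]
t=26-27: P3@Q0 runs 1, rem=7, I/O yield, promote→Q0. Q0=[P1,P2,P3] Q1=[P4] Q2=[]
t=27-29: P1@Q0 runs 2, rem=2, I/O yield, promote→Q0. Q0=[P2,P3,P1] Q1=[P4] Q2=[]
t=29-32: P2@Q0 runs 3, rem=0, completes. Q0=[P3,P1] Q1=[P4] Q2=[]
t=32-33: P3@Q0 runs 1, rem=6, I/O yield, promote→Q0. Q0=[P1,P3] Q1=[P4] Q2=[]
t=33-35: P1@Q0 runs 2, rem=0, completes. Q0=[P3] Q1=[P4] Q2=[]
t=35-36: P3@Q0 runs 1, rem=5, I/O yield, promote→Q0. Q0=[P3] Q1=[P4] Q2=[]
t=36-37: P3@Q0 runs 1, rem=4, I/O yield, promote→Q0. Q0=[P3] Q1=[P4] Q2=[]
t=37-38: P3@Q0 runs 1, rem=3, I/O yield, promote→Q0. Q0=[P3] Q1=[P4] Q2=[]
t=38-39: P3@Q0 runs 1, rem=2, I/O yield, promote→Q0. Q0=[P3] Q1=[P4] Q2=[]
t=39-40: P3@Q0 runs 1, rem=1, I/O yield, promote→Q0. Q0=[P3] Q1=[P4] Q2=[]
t=40-41: P3@Q0 runs 1, rem=0, completes. Q0=[] Q1=[P4] Q2=[]
t=41-45: P4@Q1 runs 4, rem=0, completes. Q0=[] Q1=[] Q2=[]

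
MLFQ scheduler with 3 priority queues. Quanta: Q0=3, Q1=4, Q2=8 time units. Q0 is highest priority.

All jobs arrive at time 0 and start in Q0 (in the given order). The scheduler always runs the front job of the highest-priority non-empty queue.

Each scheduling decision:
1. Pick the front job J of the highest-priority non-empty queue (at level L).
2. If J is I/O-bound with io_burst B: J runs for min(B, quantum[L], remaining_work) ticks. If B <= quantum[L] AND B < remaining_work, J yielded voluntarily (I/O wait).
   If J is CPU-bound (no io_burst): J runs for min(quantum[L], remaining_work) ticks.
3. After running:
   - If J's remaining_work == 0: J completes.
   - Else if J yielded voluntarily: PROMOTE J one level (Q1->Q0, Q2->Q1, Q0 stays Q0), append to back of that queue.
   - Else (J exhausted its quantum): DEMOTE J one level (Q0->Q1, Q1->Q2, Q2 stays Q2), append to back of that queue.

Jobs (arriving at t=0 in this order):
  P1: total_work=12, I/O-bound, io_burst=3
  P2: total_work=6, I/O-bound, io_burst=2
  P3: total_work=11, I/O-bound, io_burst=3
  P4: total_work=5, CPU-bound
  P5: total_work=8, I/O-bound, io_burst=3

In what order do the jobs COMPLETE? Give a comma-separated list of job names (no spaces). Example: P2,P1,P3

Answer: P2,P5,P1,P3,P4

Derivation:
t=0-3: P1@Q0 runs 3, rem=9, I/O yield, promote→Q0. Q0=[P2,P3,P4,P5,P1] Q1=[] Q2=[]
t=3-5: P2@Q0 runs 2, rem=4, I/O yield, promote→Q0. Q0=[P3,P4,P5,P1,P2] Q1=[] Q2=[]
t=5-8: P3@Q0 runs 3, rem=8, I/O yield, promote→Q0. Q0=[P4,P5,P1,P2,P3] Q1=[] Q2=[]
t=8-11: P4@Q0 runs 3, rem=2, quantum used, demote→Q1. Q0=[P5,P1,P2,P3] Q1=[P4] Q2=[]
t=11-14: P5@Q0 runs 3, rem=5, I/O yield, promote→Q0. Q0=[P1,P2,P3,P5] Q1=[P4] Q2=[]
t=14-17: P1@Q0 runs 3, rem=6, I/O yield, promote→Q0. Q0=[P2,P3,P5,P1] Q1=[P4] Q2=[]
t=17-19: P2@Q0 runs 2, rem=2, I/O yield, promote→Q0. Q0=[P3,P5,P1,P2] Q1=[P4] Q2=[]
t=19-22: P3@Q0 runs 3, rem=5, I/O yield, promote→Q0. Q0=[P5,P1,P2,P3] Q1=[P4] Q2=[]
t=22-25: P5@Q0 runs 3, rem=2, I/O yield, promote→Q0. Q0=[P1,P2,P3,P5] Q1=[P4] Q2=[]
t=25-28: P1@Q0 runs 3, rem=3, I/O yield, promote→Q0. Q0=[P2,P3,P5,P1] Q1=[P4] Q2=[]
t=28-30: P2@Q0 runs 2, rem=0, completes. Q0=[P3,P5,P1] Q1=[P4] Q2=[]
t=30-33: P3@Q0 runs 3, rem=2, I/O yield, promote→Q0. Q0=[P5,P1,P3] Q1=[P4] Q2=[]
t=33-35: P5@Q0 runs 2, rem=0, completes. Q0=[P1,P3] Q1=[P4] Q2=[]
t=35-38: P1@Q0 runs 3, rem=0, completes. Q0=[P3] Q1=[P4] Q2=[]
t=38-40: P3@Q0 runs 2, rem=0, completes. Q0=[] Q1=[P4] Q2=[]
t=40-42: P4@Q1 runs 2, rem=0, completes. Q0=[] Q1=[] Q2=[]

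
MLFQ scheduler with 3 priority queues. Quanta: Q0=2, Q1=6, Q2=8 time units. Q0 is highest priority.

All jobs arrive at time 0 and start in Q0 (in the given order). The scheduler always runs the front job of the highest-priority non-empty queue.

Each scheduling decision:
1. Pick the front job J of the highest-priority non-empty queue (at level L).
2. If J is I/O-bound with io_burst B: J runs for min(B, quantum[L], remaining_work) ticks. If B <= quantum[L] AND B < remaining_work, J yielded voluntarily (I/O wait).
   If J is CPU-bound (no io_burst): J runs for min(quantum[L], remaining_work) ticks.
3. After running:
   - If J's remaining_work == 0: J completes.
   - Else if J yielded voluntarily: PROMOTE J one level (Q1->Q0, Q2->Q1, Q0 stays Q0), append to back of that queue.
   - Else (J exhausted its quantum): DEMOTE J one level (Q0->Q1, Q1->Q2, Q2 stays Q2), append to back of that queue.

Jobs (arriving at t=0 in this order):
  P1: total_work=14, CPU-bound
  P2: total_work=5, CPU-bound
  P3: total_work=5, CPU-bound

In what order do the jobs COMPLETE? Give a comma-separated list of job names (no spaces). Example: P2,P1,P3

Answer: P2,P3,P1

Derivation:
t=0-2: P1@Q0 runs 2, rem=12, quantum used, demote→Q1. Q0=[P2,P3] Q1=[P1] Q2=[]
t=2-4: P2@Q0 runs 2, rem=3, quantum used, demote→Q1. Q0=[P3] Q1=[P1,P2] Q2=[]
t=4-6: P3@Q0 runs 2, rem=3, quantum used, demote→Q1. Q0=[] Q1=[P1,P2,P3] Q2=[]
t=6-12: P1@Q1 runs 6, rem=6, quantum used, demote→Q2. Q0=[] Q1=[P2,P3] Q2=[P1]
t=12-15: P2@Q1 runs 3, rem=0, completes. Q0=[] Q1=[P3] Q2=[P1]
t=15-18: P3@Q1 runs 3, rem=0, completes. Q0=[] Q1=[] Q2=[P1]
t=18-24: P1@Q2 runs 6, rem=0, completes. Q0=[] Q1=[] Q2=[]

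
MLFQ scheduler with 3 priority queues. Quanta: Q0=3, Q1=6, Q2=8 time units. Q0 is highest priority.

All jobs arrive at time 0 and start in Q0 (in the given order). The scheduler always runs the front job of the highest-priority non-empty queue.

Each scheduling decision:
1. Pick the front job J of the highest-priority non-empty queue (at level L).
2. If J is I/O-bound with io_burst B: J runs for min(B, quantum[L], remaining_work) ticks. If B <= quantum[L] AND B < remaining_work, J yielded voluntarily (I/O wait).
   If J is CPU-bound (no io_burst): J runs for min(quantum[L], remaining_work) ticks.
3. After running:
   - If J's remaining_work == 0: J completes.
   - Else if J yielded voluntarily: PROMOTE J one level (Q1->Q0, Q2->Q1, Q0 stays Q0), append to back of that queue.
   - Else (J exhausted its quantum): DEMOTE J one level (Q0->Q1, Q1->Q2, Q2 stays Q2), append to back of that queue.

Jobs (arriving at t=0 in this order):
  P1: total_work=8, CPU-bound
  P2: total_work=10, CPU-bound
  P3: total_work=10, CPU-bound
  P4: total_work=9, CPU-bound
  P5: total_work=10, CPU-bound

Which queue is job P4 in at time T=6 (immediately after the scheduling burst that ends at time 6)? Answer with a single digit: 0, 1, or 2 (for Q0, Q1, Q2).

Answer: 0

Derivation:
t=0-3: P1@Q0 runs 3, rem=5, quantum used, demote→Q1. Q0=[P2,P3,P4,P5] Q1=[P1] Q2=[]
t=3-6: P2@Q0 runs 3, rem=7, quantum used, demote→Q1. Q0=[P3,P4,P5] Q1=[P1,P2] Q2=[]
t=6-9: P3@Q0 runs 3, rem=7, quantum used, demote→Q1. Q0=[P4,P5] Q1=[P1,P2,P3] Q2=[]
t=9-12: P4@Q0 runs 3, rem=6, quantum used, demote→Q1. Q0=[P5] Q1=[P1,P2,P3,P4] Q2=[]
t=12-15: P5@Q0 runs 3, rem=7, quantum used, demote→Q1. Q0=[] Q1=[P1,P2,P3,P4,P5] Q2=[]
t=15-20: P1@Q1 runs 5, rem=0, completes. Q0=[] Q1=[P2,P3,P4,P5] Q2=[]
t=20-26: P2@Q1 runs 6, rem=1, quantum used, demote→Q2. Q0=[] Q1=[P3,P4,P5] Q2=[P2]
t=26-32: P3@Q1 runs 6, rem=1, quantum used, demote→Q2. Q0=[] Q1=[P4,P5] Q2=[P2,P3]
t=32-38: P4@Q1 runs 6, rem=0, completes. Q0=[] Q1=[P5] Q2=[P2,P3]
t=38-44: P5@Q1 runs 6, rem=1, quantum used, demote→Q2. Q0=[] Q1=[] Q2=[P2,P3,P5]
t=44-45: P2@Q2 runs 1, rem=0, completes. Q0=[] Q1=[] Q2=[P3,P5]
t=45-46: P3@Q2 runs 1, rem=0, completes. Q0=[] Q1=[] Q2=[P5]
t=46-47: P5@Q2 runs 1, rem=0, completes. Q0=[] Q1=[] Q2=[]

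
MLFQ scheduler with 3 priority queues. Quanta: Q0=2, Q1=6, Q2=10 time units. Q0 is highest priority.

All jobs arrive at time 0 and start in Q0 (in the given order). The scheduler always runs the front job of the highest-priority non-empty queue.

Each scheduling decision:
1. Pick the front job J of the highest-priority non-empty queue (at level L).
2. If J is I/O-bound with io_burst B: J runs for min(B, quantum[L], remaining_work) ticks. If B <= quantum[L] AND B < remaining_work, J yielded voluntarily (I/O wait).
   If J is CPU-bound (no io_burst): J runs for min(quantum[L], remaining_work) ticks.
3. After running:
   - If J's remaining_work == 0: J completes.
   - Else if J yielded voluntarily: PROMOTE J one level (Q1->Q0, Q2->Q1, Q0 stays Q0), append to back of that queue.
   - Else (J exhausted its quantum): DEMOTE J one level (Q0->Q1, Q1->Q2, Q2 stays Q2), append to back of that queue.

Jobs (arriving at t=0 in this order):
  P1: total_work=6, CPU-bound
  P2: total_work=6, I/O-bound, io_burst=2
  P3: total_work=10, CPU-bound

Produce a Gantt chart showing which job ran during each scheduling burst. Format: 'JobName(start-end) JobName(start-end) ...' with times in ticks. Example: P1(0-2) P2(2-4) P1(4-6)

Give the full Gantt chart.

t=0-2: P1@Q0 runs 2, rem=4, quantum used, demote→Q1. Q0=[P2,P3] Q1=[P1] Q2=[]
t=2-4: P2@Q0 runs 2, rem=4, I/O yield, promote→Q0. Q0=[P3,P2] Q1=[P1] Q2=[]
t=4-6: P3@Q0 runs 2, rem=8, quantum used, demote→Q1. Q0=[P2] Q1=[P1,P3] Q2=[]
t=6-8: P2@Q0 runs 2, rem=2, I/O yield, promote→Q0. Q0=[P2] Q1=[P1,P3] Q2=[]
t=8-10: P2@Q0 runs 2, rem=0, completes. Q0=[] Q1=[P1,P3] Q2=[]
t=10-14: P1@Q1 runs 4, rem=0, completes. Q0=[] Q1=[P3] Q2=[]
t=14-20: P3@Q1 runs 6, rem=2, quantum used, demote→Q2. Q0=[] Q1=[] Q2=[P3]
t=20-22: P3@Q2 runs 2, rem=0, completes. Q0=[] Q1=[] Q2=[]

Answer: P1(0-2) P2(2-4) P3(4-6) P2(6-8) P2(8-10) P1(10-14) P3(14-20) P3(20-22)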